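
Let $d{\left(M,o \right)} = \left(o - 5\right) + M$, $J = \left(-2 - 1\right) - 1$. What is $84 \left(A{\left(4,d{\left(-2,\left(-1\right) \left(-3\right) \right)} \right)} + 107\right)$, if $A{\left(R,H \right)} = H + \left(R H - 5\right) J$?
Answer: $15708$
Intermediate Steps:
$J = -4$ ($J = -3 - 1 = -4$)
$d{\left(M,o \right)} = -5 + M + o$ ($d{\left(M,o \right)} = \left(-5 + o\right) + M = -5 + M + o$)
$A{\left(R,H \right)} = 20 + H - 4 H R$ ($A{\left(R,H \right)} = H + \left(R H - 5\right) \left(-4\right) = H + \left(H R - 5\right) \left(-4\right) = H + \left(-5 + H R\right) \left(-4\right) = H - \left(-20 + 4 H R\right) = 20 + H - 4 H R$)
$84 \left(A{\left(4,d{\left(-2,\left(-1\right) \left(-3\right) \right)} \right)} + 107\right) = 84 \left(\left(20 - 4 - 4 \left(-5 - 2 - -3\right) 4\right) + 107\right) = 84 \left(\left(20 - 4 - 4 \left(-5 - 2 + 3\right) 4\right) + 107\right) = 84 \left(\left(20 - 4 - \left(-16\right) 4\right) + 107\right) = 84 \left(\left(20 - 4 + 64\right) + 107\right) = 84 \left(80 + 107\right) = 84 \cdot 187 = 15708$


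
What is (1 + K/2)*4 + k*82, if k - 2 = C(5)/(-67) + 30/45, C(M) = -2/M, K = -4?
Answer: 216232/1005 ≈ 215.16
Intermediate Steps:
k = 2686/1005 (k = 2 + (-2/5/(-67) + 30/45) = 2 + (-2*⅕*(-1/67) + 30*(1/45)) = 2 + (-⅖*(-1/67) + ⅔) = 2 + (2/335 + ⅔) = 2 + 676/1005 = 2686/1005 ≈ 2.6726)
(1 + K/2)*4 + k*82 = (1 - 4/2)*4 + (2686/1005)*82 = (1 - 4*½)*4 + 220252/1005 = (1 - 2)*4 + 220252/1005 = -1*4 + 220252/1005 = -4 + 220252/1005 = 216232/1005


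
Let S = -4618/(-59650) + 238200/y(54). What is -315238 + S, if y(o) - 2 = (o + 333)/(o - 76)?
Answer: -3381170997063/10229975 ≈ -3.3052e+5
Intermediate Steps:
y(o) = 2 + (333 + o)/(-76 + o) (y(o) = 2 + (o + 333)/(o - 76) = 2 + (333 + o)/(-76 + o))
S = -156294138013/10229975 (S = -4618/(-59650) + 238200/(((181 + 3*54)/(-76 + 54))) = -4618*(-1/59650) + 238200/(((181 + 162)/(-22))) = 2309/29825 + 238200/((-1/22*343)) = 2309/29825 + 238200/(-343/22) = 2309/29825 + 238200*(-22/343) = 2309/29825 - 5240400/343 = -156294138013/10229975 ≈ -15278.)
-315238 + S = -315238 - 156294138013/10229975 = -3381170997063/10229975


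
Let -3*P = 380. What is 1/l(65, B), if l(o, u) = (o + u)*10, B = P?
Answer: -3/1850 ≈ -0.0016216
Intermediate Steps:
P = -380/3 (P = -⅓*380 = -380/3 ≈ -126.67)
B = -380/3 ≈ -126.67
l(o, u) = 10*o + 10*u
1/l(65, B) = 1/(10*65 + 10*(-380/3)) = 1/(650 - 3800/3) = 1/(-1850/3) = -3/1850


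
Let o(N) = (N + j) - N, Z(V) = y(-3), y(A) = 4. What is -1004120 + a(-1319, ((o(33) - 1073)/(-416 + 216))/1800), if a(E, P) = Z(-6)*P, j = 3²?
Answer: -11296349867/11250 ≈ -1.0041e+6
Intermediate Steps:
Z(V) = 4
j = 9
o(N) = 9 (o(N) = (N + 9) - N = (9 + N) - N = 9)
a(E, P) = 4*P
-1004120 + a(-1319, ((o(33) - 1073)/(-416 + 216))/1800) = -1004120 + 4*(((9 - 1073)/(-416 + 216))/1800) = -1004120 + 4*(-1064/(-200)*(1/1800)) = -1004120 + 4*(-1064*(-1/200)*(1/1800)) = -1004120 + 4*((133/25)*(1/1800)) = -1004120 + 4*(133/45000) = -1004120 + 133/11250 = -11296349867/11250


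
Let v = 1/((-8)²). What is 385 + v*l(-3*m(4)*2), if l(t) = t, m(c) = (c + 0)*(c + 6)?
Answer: 1525/4 ≈ 381.25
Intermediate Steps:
m(c) = c*(6 + c)
v = 1/64 ≈ 0.015625
385 + v*l(-3*m(4)*2) = 385 + (-12*(6 + 4)*2)/64 = 385 + (-12*10*2)/64 = 385 + (-3*40*2)/64 = 385 + (-120*2)/64 = 385 + (1/64)*(-240) = 385 - 15/4 = 1525/4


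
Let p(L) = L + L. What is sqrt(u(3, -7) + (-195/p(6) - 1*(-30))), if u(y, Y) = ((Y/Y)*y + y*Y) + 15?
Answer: sqrt(43)/2 ≈ 3.2787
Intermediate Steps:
p(L) = 2*L
u(y, Y) = 15 + y + Y*y (u(y, Y) = (1*y + Y*y) + 15 = (y + Y*y) + 15 = 15 + y + Y*y)
sqrt(u(3, -7) + (-195/p(6) - 1*(-30))) = sqrt((15 + 3 - 7*3) + (-195/(2*6) - 1*(-30))) = sqrt((15 + 3 - 21) + (-195/12 + 30)) = sqrt(-3 + (-195*1/12 + 30)) = sqrt(-3 + (-65/4 + 30)) = sqrt(-3 + 55/4) = sqrt(43/4) = sqrt(43)/2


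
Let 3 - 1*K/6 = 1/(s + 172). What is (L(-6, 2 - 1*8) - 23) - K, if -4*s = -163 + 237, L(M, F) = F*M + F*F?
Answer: 9529/307 ≈ 31.039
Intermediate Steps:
L(M, F) = F² + F*M (L(M, F) = F*M + F² = F² + F*M)
s = -37/2 (s = -(-163 + 237)/4 = -¼*74 = -37/2 ≈ -18.500)
K = 5514/307 (K = 18 - 6/(-37/2 + 172) = 18 - 6/307/2 = 18 - 6*2/307 = 18 - 12/307 = 5514/307 ≈ 17.961)
(L(-6, 2 - 1*8) - 23) - K = ((2 - 1*8)*((2 - 1*8) - 6) - 23) - 1*5514/307 = ((2 - 8)*((2 - 8) - 6) - 23) - 5514/307 = (-6*(-6 - 6) - 23) - 5514/307 = (-6*(-12) - 23) - 5514/307 = (72 - 23) - 5514/307 = 49 - 5514/307 = 9529/307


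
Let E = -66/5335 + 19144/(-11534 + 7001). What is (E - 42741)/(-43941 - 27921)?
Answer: 13425087749/22569852330 ≈ 0.59482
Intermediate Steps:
E = -9312038/2198505 (E = -66*1/5335 + 19144/(-4533) = -6/485 + 19144*(-1/4533) = -6/485 - 19144/4533 = -9312038/2198505 ≈ -4.2356)
(E - 42741)/(-43941 - 27921) = (-9312038/2198505 - 42741)/(-43941 - 27921) = -93975614243/2198505/(-71862) = -93975614243/2198505*(-1/71862) = 13425087749/22569852330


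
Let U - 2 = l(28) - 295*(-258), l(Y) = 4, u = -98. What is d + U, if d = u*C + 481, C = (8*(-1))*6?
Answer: 81301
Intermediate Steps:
C = -48 (C = -8*6 = -48)
U = 76116 (U = 2 + (4 - 295*(-258)) = 2 + (4 + 76110) = 2 + 76114 = 76116)
d = 5185 (d = -98*(-48) + 481 = 4704 + 481 = 5185)
d + U = 5185 + 76116 = 81301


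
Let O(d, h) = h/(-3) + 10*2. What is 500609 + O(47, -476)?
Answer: 1502363/3 ≈ 5.0079e+5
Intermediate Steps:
O(d, h) = 20 - h/3 (O(d, h) = h*(-⅓) + 20 = -h/3 + 20 = 20 - h/3)
500609 + O(47, -476) = 500609 + (20 - ⅓*(-476)) = 500609 + (20 + 476/3) = 500609 + 536/3 = 1502363/3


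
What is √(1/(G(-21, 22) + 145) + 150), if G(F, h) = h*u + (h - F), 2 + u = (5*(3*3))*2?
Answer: √18797459/354 ≈ 12.247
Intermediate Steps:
u = 88 (u = -2 + (5*(3*3))*2 = -2 + (5*9)*2 = -2 + 45*2 = -2 + 90 = 88)
G(F, h) = -F + 89*h (G(F, h) = h*88 + (h - F) = 88*h + (h - F) = -F + 89*h)
√(1/(G(-21, 22) + 145) + 150) = √(1/((-1*(-21) + 89*22) + 145) + 150) = √(1/((21 + 1958) + 145) + 150) = √(1/(1979 + 145) + 150) = √(1/2124 + 150) = √(318601/2124) = √18797459/354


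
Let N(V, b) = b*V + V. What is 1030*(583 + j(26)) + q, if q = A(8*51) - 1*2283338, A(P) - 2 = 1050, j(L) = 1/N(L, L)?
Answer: -590309881/351 ≈ -1.6818e+6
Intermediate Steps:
N(V, b) = V + V*b (N(V, b) = V*b + V = V + V*b)
j(L) = 1/(L*(1 + L))
A(P) = 1052 (A(P) = 2 + 1050 = 1052)
q = -2282286 (q = 1052 - 1*2283338 = 1052 - 2283338 = -2282286)
1030*(583 + j(26)) + q = 1030*(583 + 1/(26*(1 + 26))) - 2282286 = 1030*(583 + (1/26)/27) - 2282286 = 1030*(583 + (1/26)*(1/27)) - 2282286 = 1030*(583 + 1/702) - 2282286 = 1030*(409267/702) - 2282286 = 210772505/351 - 2282286 = -590309881/351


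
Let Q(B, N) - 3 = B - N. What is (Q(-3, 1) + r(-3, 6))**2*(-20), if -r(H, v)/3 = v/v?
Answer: -320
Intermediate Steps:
Q(B, N) = 3 + B - N (Q(B, N) = 3 + (B - N) = 3 + B - N)
r(H, v) = -3 (r(H, v) = -3*v/v = -3*1 = -3)
(Q(-3, 1) + r(-3, 6))**2*(-20) = ((3 - 3 - 1*1) - 3)**2*(-20) = ((3 - 3 - 1) - 3)**2*(-20) = (-1 - 3)**2*(-20) = (-4)**2*(-20) = 16*(-20) = -320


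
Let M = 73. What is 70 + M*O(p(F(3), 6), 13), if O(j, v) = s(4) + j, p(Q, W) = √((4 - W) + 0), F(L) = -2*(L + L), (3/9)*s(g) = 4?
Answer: 946 + 73*I*√2 ≈ 946.0 + 103.24*I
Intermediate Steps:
s(g) = 12 (s(g) = 3*4 = 12)
F(L) = -4*L
p(Q, W) = √(4 - W)
O(j, v) = 12 + j
70 + M*O(p(F(3), 6), 13) = 70 + 73*(12 + √(4 - 1*6)) = 70 + 73*(12 + √(4 - 6)) = 70 + 73*(12 + √(-2)) = 70 + 73*(12 + I*√2) = 70 + (876 + 73*I*√2) = 946 + 73*I*√2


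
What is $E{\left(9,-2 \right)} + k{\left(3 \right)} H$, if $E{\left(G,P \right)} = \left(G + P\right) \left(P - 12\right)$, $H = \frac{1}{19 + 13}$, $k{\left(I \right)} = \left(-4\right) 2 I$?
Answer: $- \frac{395}{4} \approx -98.75$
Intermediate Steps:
$k{\left(I \right)} = - 8 I$
$H = \frac{1}{32} \approx 0.03125$
$E{\left(G,P \right)} = \left(-12 + P\right) \left(G + P\right)$ ($E{\left(G,P \right)} = \left(G + P\right) \left(-12 + P\right) = \left(-12 + P\right) \left(G + P\right)$)
$E{\left(9,-2 \right)} + k{\left(3 \right)} H = \left(\left(-2\right)^{2} - 108 - -24 + 9 \left(-2\right)\right) + \left(-8\right) 3 \cdot \frac{1}{32} = \left(4 - 108 + 24 - 18\right) - \frac{3}{4} = -98 - \frac{3}{4} = - \frac{395}{4}$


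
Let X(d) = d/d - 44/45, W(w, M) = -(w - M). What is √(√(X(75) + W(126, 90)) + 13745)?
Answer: √(3092625 + 15*I*√8095)/15 ≈ 117.24 + 0.025581*I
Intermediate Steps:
W(w, M) = M - w
X(d) = 1/45 (X(d) = 1 - 44*1/45 = 1 - 44/45 = 1/45)
√(√(X(75) + W(126, 90)) + 13745) = √(√(1/45 + (90 - 1*126)) + 13745) = √(√(1/45 + (90 - 126)) + 13745) = √(√(1/45 - 36) + 13745) = √(√(-1619/45) + 13745) = √(I*√8095/15 + 13745) = √(13745 + I*√8095/15)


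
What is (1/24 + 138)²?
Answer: 10975969/576 ≈ 19056.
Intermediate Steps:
(1/24 + 138)² = (3313/24)² = 10975969/576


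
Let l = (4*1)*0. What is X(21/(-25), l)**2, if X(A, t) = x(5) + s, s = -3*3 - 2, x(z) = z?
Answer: 36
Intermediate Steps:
l = 0 (l = 4*0 = 0)
s = -11 (s = -9 - 2 = -11)
X(A, t) = -6 (X(A, t) = 5 - 11 = -6)
X(21/(-25), l)**2 = (-6)**2 = 36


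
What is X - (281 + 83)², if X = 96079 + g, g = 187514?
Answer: 151097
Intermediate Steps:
X = 283593 (X = 96079 + 187514 = 283593)
X - (281 + 83)² = 283593 - (281 + 83)² = 283593 - 1*364² = 283593 - 1*132496 = 283593 - 132496 = 151097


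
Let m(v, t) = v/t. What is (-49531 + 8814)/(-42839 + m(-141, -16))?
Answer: 651472/685283 ≈ 0.95066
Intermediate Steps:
(-49531 + 8814)/(-42839 + m(-141, -16)) = (-49531 + 8814)/(-42839 - 141/(-16)) = -40717/(-42839 - 141*(-1/16)) = -40717/(-42839 + 141/16) = -40717/(-685283/16) = -40717*(-16/685283) = 651472/685283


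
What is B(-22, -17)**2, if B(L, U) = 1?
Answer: 1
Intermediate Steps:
B(-22, -17)**2 = 1**2 = 1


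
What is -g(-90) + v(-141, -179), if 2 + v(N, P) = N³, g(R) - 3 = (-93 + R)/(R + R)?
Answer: -168193621/60 ≈ -2.8032e+6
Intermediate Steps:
g(R) = 3 + (-93 + R)/(2*R) (g(R) = 3 + (-93 + R)/(R + R) = 3 + (-93 + R)/((2*R)) = 3 + (-93 + R)*(1/(2*R)) = 3 + (-93 + R)/(2*R))
v(N, P) = -2 + N³
-g(-90) + v(-141, -179) = -(-93 + 7*(-90))/(2*(-90)) + (-2 + (-141)³) = -(-1)*(-93 - 630)/(2*90) + (-2 - 2803221) = -(-1)*(-723)/(2*90) - 2803223 = -1*241/60 - 2803223 = -241/60 - 2803223 = -168193621/60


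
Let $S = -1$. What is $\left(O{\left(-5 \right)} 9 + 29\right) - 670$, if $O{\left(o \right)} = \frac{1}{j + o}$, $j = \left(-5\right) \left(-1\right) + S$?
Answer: $-650$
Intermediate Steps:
$j = 4$ ($j = \left(-5\right) \left(-1\right) - 1 = 5 - 1 = 4$)
$O{\left(o \right)} = \frac{1}{4 + o}$
$\left(O{\left(-5 \right)} 9 + 29\right) - 670 = \left(\frac{1}{4 - 5} \cdot 9 + 29\right) - 670 = \left(\frac{1}{-1} \cdot 9 + 29\right) - 670 = \left(\left(-1\right) 9 + 29\right) - 670 = \left(-9 + 29\right) - 670 = 20 - 670 = -650$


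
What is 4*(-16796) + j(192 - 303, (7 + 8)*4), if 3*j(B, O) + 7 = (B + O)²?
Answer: -198958/3 ≈ -66319.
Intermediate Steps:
j(B, O) = -7/3 + (B + O)²/3
4*(-16796) + j(192 - 303, (7 + 8)*4) = 4*(-16796) + (-7/3 + ((192 - 303) + (7 + 8)*4)²/3) = -67184 + (-7/3 + (-111 + 15*4)²/3) = -67184 + (-7/3 + (-111 + 60)²/3) = -67184 + (-7/3 + (⅓)*(-51)²) = -67184 + (-7/3 + (⅓)*2601) = -67184 + (-7/3 + 867) = -67184 + 2594/3 = -198958/3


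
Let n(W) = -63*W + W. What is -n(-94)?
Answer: -5828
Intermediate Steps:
n(W) = -62*W
-n(-94) = -(-62)*(-94) = -1*5828 = -5828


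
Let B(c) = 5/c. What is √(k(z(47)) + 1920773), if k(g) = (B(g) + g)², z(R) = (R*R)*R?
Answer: √116212187642505860873/103823 ≈ 1.0383e+5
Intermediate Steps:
z(R) = R³ (z(R) = R²*R = R³)
k(g) = (g + 5/g)² (k(g) = (5/g + g)² = (g + 5/g)²)
√(k(z(47)) + 1920773) = √((5 + (47³)²)²/(47³)² + 1920773) = √((5 + 103823²)²/103823² + 1920773) = √((5 + 10779215329)²/10779215329 + 1920773) = √((1/10779215329)*10779215334² + 1920773) = √((1/10779215329)*116191483216740731556 + 1920773) = √(116191483216740731556/10779215329 + 1920773) = √(116212187642505860873/10779215329) = √116212187642505860873/103823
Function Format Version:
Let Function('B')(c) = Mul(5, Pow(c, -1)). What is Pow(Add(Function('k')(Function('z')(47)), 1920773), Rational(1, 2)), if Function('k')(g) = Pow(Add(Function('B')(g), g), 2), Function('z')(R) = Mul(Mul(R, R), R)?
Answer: Mul(Rational(1, 103823), Pow(116212187642505860873, Rational(1, 2))) ≈ 1.0383e+5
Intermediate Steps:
Function('z')(R) = Pow(R, 3) (Function('z')(R) = Mul(Pow(R, 2), R) = Pow(R, 3))
Function('k')(g) = Pow(Add(g, Mul(5, Pow(g, -1))), 2) (Function('k')(g) = Pow(Add(Mul(5, Pow(g, -1)), g), 2) = Pow(Add(g, Mul(5, Pow(g, -1))), 2))
Pow(Add(Function('k')(Function('z')(47)), 1920773), Rational(1, 2)) = Pow(Add(Mul(Pow(Pow(47, 3), -2), Pow(Add(5, Pow(Pow(47, 3), 2)), 2)), 1920773), Rational(1, 2)) = Pow(Add(Mul(Pow(103823, -2), Pow(Add(5, Pow(103823, 2)), 2)), 1920773), Rational(1, 2)) = Pow(Add(Mul(Rational(1, 10779215329), Pow(Add(5, 10779215329), 2)), 1920773), Rational(1, 2)) = Pow(Add(Mul(Rational(1, 10779215329), Pow(10779215334, 2)), 1920773), Rational(1, 2)) = Pow(Add(Mul(Rational(1, 10779215329), 116191483216740731556), 1920773), Rational(1, 2)) = Pow(Add(Rational(116191483216740731556, 10779215329), 1920773), Rational(1, 2)) = Pow(Rational(116212187642505860873, 10779215329), Rational(1, 2)) = Mul(Rational(1, 103823), Pow(116212187642505860873, Rational(1, 2)))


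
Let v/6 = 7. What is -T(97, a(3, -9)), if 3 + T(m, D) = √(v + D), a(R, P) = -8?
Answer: 3 - √34 ≈ -2.8310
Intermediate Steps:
v = 42 (v = 6*7 = 42)
T(m, D) = -3 + √(42 + D)
-T(97, a(3, -9)) = -(-3 + √(42 - 8)) = -(-3 + √34) = 3 - √34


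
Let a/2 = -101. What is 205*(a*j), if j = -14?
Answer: 579740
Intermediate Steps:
a = -202 (a = 2*(-101) = -202)
205*(a*j) = 205*(-202*(-14)) = 205*2828 = 579740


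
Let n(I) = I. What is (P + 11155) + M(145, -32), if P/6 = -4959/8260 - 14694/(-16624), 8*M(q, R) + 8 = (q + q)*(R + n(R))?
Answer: 75829225019/8582140 ≈ 8835.7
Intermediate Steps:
M(q, R) = -1 + R*q/2 (M(q, R) = -1 + ((q + q)*(R + R))/8 = -1 + ((2*q)*(2*R))/8 = -1 + (4*R*q)/8 = -1 + R*q/2)
P = 14600259/8582140 (P = 6*(-4959/8260 - 14694/(-16624)) = 6*(-4959*1/8260 - 14694*(-1/16624)) = 6*(-4959/8260 + 7347/8312) = 6*(4866753/17164280) = 14600259/8582140 ≈ 1.7012)
(P + 11155) + M(145, -32) = (14600259/8582140 + 11155) + (-1 + (1/2)*(-32)*145) = 95748371959/8582140 + (-1 - 2320) = 95748371959/8582140 - 2321 = 75829225019/8582140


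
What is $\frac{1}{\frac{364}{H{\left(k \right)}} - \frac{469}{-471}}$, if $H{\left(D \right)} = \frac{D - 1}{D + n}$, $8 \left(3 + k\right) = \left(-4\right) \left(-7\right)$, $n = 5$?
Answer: $- \frac{471}{1885415} \approx -0.00024981$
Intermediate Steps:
$k = \frac{1}{2}$ ($k = -3 + \frac{\left(-4\right) \left(-7\right)}{8} = -3 + \frac{1}{8} \cdot 28 = -3 + \frac{7}{2} = \frac{1}{2} \approx 0.5$)
$H{\left(D \right)} = \frac{-1 + D}{5 + D}$ ($H{\left(D \right)} = \frac{D - 1}{D + 5} = \frac{-1 + D}{5 + D}$)
$\frac{1}{\frac{364}{H{\left(k \right)}} - \frac{469}{-471}} = \frac{1}{\frac{364}{\frac{1}{5 + \frac{1}{2}} \left(-1 + \frac{1}{2}\right)} - \frac{469}{-471}} = \frac{1}{\frac{364}{\frac{1}{\frac{11}{2}} \left(- \frac{1}{2}\right)} - - \frac{469}{471}} = \frac{1}{\frac{364}{\frac{2}{11} \left(- \frac{1}{2}\right)} + \frac{469}{471}} = \frac{1}{\frac{364}{- \frac{1}{11}} + \frac{469}{471}} = \frac{1}{364 \left(-11\right) + \frac{469}{471}} = \frac{1}{-4004 + \frac{469}{471}} = \frac{1}{- \frac{1885415}{471}} = - \frac{471}{1885415}$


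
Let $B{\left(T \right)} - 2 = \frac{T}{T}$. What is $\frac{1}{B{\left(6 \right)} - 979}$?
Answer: $- \frac{1}{976} \approx -0.0010246$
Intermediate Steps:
$B{\left(T \right)} = 3$ ($B{\left(T \right)} = 2 + \frac{T}{T} = 2 + 1 = 3$)
$\frac{1}{B{\left(6 \right)} - 979} = \frac{1}{3 - 979} = \frac{1}{-976} = - \frac{1}{976}$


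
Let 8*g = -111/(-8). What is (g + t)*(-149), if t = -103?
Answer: 965669/64 ≈ 15089.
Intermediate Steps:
g = 111/64 (g = (-111/(-8))/8 = (-111*(-1/8))/8 = (1/8)*(111/8) = 111/64 ≈ 1.7344)
(g + t)*(-149) = (111/64 - 103)*(-149) = -6481/64*(-149) = 965669/64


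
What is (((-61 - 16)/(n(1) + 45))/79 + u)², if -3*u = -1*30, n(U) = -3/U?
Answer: 22363441/224676 ≈ 99.536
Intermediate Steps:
u = 10 (u = -(-1)*30/3 = -⅓*(-30) = 10)
(((-61 - 16)/(n(1) + 45))/79 + u)² = (((-61 - 16)/(-3/1 + 45))/79 + 10)² = (-77/(-3*1 + 45)*(1/79) + 10)² = (-77/(-3 + 45)*(1/79) + 10)² = (-77/42*(1/79) + 10)² = (-77*1/42*(1/79) + 10)² = (-11/6*1/79 + 10)² = (-11/474 + 10)² = (4729/474)² = 22363441/224676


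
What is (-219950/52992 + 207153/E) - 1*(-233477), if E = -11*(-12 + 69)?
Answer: 1291064617657/5537664 ≈ 2.3314e+5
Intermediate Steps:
E = -627 (E = -11*57 = -627)
(-219950/52992 + 207153/E) - 1*(-233477) = (-219950/52992 + 207153/(-627)) - 1*(-233477) = (-219950*1/52992 + 207153*(-1/627)) + 233477 = (-109975/26496 - 69051/209) + 233477 = -1852560071/5537664 + 233477 = 1291064617657/5537664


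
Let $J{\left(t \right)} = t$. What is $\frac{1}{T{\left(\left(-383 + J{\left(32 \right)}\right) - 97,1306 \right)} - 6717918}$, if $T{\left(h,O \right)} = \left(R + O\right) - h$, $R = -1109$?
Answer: $- \frac{1}{6717273} \approx -1.4887 \cdot 10^{-7}$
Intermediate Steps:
$T{\left(h,O \right)} = -1109 + O - h$ ($T{\left(h,O \right)} = \left(-1109 + O\right) - h = -1109 + O - h$)
$\frac{1}{T{\left(\left(-383 + J{\left(32 \right)}\right) - 97,1306 \right)} - 6717918} = \frac{1}{\left(-1109 + 1306 - \left(\left(-383 + 32\right) - 97\right)\right) - 6717918} = \frac{1}{\left(-1109 + 1306 - \left(-351 - 97\right)\right) - 6717918} = \frac{1}{\left(-1109 + 1306 - -448\right) - 6717918} = \frac{1}{\left(-1109 + 1306 + 448\right) - 6717918} = \frac{1}{645 - 6717918} = \frac{1}{-6717273} = - \frac{1}{6717273}$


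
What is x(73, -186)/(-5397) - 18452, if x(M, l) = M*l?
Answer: -33190622/1799 ≈ -18449.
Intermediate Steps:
x(73, -186)/(-5397) - 18452 = (73*(-186))/(-5397) - 18452 = -13578*(-1/5397) - 18452 = 4526/1799 - 18452 = -33190622/1799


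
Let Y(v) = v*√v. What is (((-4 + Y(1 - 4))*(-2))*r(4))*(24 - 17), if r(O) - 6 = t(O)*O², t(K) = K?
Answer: 3920 + 2940*I*√3 ≈ 3920.0 + 5092.2*I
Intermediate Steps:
Y(v) = v^(3/2)
r(O) = 6 + O³ (r(O) = 6 + O*O² = 6 + O³)
(((-4 + Y(1 - 4))*(-2))*r(4))*(24 - 17) = (((-4 + (1 - 4)^(3/2))*(-2))*(6 + 4³))*(24 - 17) = (((-4 + (-3)^(3/2))*(-2))*(6 + 64))*7 = (((-4 - 3*I*√3)*(-2))*70)*7 = ((8 + 6*I*√3)*70)*7 = (560 + 420*I*√3)*7 = 3920 + 2940*I*√3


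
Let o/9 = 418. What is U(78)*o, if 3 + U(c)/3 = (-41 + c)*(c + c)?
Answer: 65108934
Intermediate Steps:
o = 3762 (o = 9*418 = 3762)
U(c) = -9 + 6*c*(-41 + c) (U(c) = -9 + 3*((-41 + c)*(c + c)) = -9 + 3*((-41 + c)*(2*c)) = -9 + 3*(2*c*(-41 + c)) = -9 + 6*c*(-41 + c))
U(78)*o = (-9 - 246*78 + 6*78²)*3762 = (-9 - 19188 + 6*6084)*3762 = (-9 - 19188 + 36504)*3762 = 17307*3762 = 65108934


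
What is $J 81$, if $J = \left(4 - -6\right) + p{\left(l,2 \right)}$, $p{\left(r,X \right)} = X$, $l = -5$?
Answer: $972$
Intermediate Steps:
$J = 12$ ($J = \left(4 - -6\right) + 2 = \left(4 + 6\right) + 2 = 10 + 2 = 12$)
$J 81 = 12 \cdot 81 = 972$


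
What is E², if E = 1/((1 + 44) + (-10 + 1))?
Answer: 1/1296 ≈ 0.00077160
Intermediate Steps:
E = 1/36 (E = 1/(45 - 9) = 1/36 ≈ 0.027778)
E² = (1/36)² = 1/1296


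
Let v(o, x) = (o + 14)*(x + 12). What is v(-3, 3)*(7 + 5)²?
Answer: 23760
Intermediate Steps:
v(o, x) = (12 + x)*(14 + o) (v(o, x) = (14 + o)*(12 + x) = (12 + x)*(14 + o))
v(-3, 3)*(7 + 5)² = (168 + 12*(-3) + 14*3 - 3*3)*(7 + 5)² = (168 - 36 + 42 - 9)*12² = 165*144 = 23760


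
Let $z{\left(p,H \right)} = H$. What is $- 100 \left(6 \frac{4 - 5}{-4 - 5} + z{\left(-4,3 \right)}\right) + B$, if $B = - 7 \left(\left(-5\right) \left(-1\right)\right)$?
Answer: $- \frac{1205}{3} \approx -401.67$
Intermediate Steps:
$B = -35$ ($B = \left(-7\right) 5 = -35$)
$- 100 \left(6 \frac{4 - 5}{-4 - 5} + z{\left(-4,3 \right)}\right) + B = - 100 \left(6 \frac{4 - 5}{-4 - 5} + 3\right) - 35 = - 100 \left(6 \left(- \frac{1}{-9}\right) + 3\right) - 35 = - 100 \left(6 \left(\left(-1\right) \left(- \frac{1}{9}\right)\right) + 3\right) - 35 = - 100 \left(6 \cdot \frac{1}{9} + 3\right) - 35 = - 100 \left(\frac{2}{3} + 3\right) - 35 = \left(-100\right) \frac{11}{3} - 35 = - \frac{1100}{3} - 35 = - \frac{1205}{3}$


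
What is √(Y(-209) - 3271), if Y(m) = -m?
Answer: I*√3062 ≈ 55.335*I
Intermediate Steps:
√(Y(-209) - 3271) = √(-1*(-209) - 3271) = √(209 - 3271) = √(-3062) = I*√3062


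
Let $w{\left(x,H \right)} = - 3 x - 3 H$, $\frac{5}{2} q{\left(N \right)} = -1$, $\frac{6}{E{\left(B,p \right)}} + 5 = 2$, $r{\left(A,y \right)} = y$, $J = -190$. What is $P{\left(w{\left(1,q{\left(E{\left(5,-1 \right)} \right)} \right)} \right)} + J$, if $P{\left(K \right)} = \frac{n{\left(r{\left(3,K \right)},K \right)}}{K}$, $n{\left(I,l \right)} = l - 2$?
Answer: $- \frac{1691}{9} \approx -187.89$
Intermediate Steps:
$E{\left(B,p \right)} = -2$ ($E{\left(B,p \right)} = \frac{6}{-5 + 2} = \frac{6}{-3} = 6 \left(- \frac{1}{3}\right) = -2$)
$q{\left(N \right)} = - \frac{2}{5}$ ($q{\left(N \right)} = \frac{2}{5} \left(-1\right) = - \frac{2}{5}$)
$w{\left(x,H \right)} = - 3 H - 3 x$
$n{\left(I,l \right)} = -2 + l$
$P{\left(K \right)} = \frac{-2 + K}{K}$
$P{\left(w{\left(1,q{\left(E{\left(5,-1 \right)} \right)} \right)} \right)} + J = \frac{-2 - \frac{9}{5}}{\left(-3\right) \left(- \frac{2}{5}\right) - 3} - 190 = \frac{-2 + \left(\frac{6}{5} - 3\right)}{\frac{6}{5} - 3} - 190 = \frac{-2 - \frac{9}{5}}{- \frac{9}{5}} - 190 = \left(- \frac{5}{9}\right) \left(- \frac{19}{5}\right) - 190 = \frac{19}{9} - 190 = - \frac{1691}{9}$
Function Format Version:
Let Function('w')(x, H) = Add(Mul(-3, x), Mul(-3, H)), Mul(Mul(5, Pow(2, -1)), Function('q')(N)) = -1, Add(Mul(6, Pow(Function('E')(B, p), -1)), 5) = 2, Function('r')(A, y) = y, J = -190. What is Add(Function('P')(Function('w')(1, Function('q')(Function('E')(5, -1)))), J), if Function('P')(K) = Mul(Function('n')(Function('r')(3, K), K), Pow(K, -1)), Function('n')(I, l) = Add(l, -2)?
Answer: Rational(-1691, 9) ≈ -187.89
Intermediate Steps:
Function('E')(B, p) = -2 (Function('E')(B, p) = Mul(6, Pow(Add(-5, 2), -1)) = Mul(6, Pow(-3, -1)) = Mul(6, Rational(-1, 3)) = -2)
Function('q')(N) = Rational(-2, 5) (Function('q')(N) = Mul(Rational(2, 5), -1) = Rational(-2, 5))
Function('w')(x, H) = Add(Mul(-3, H), Mul(-3, x))
Function('n')(I, l) = Add(-2, l)
Function('P')(K) = Mul(Pow(K, -1), Add(-2, K)) (Function('P')(K) = Mul(Add(-2, K), Pow(K, -1)) = Mul(Pow(K, -1), Add(-2, K)))
Add(Function('P')(Function('w')(1, Function('q')(Function('E')(5, -1)))), J) = Add(Mul(Pow(Add(Mul(-3, Rational(-2, 5)), Mul(-3, 1)), -1), Add(-2, Add(Mul(-3, Rational(-2, 5)), Mul(-3, 1)))), -190) = Add(Mul(Pow(Add(Rational(6, 5), -3), -1), Add(-2, Add(Rational(6, 5), -3))), -190) = Add(Mul(Pow(Rational(-9, 5), -1), Add(-2, Rational(-9, 5))), -190) = Add(Mul(Rational(-5, 9), Rational(-19, 5)), -190) = Add(Rational(19, 9), -190) = Rational(-1691, 9)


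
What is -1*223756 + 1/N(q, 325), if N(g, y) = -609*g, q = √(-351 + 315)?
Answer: -223756 + I/3654 ≈ -2.2376e+5 + 0.00027367*I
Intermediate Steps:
q = 6*I (q = √(-36) = 6*I ≈ 6.0*I)
-1*223756 + 1/N(q, 325) = -1*223756 + 1/(-3654*I) = -223756 + 1/(-3654*I) = -223756 + I/3654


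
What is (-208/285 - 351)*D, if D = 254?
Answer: -25461722/285 ≈ -89339.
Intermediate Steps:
(-208/285 - 351)*D = (-208/285 - 351)*254 = -100243/285*254 = -25461722/285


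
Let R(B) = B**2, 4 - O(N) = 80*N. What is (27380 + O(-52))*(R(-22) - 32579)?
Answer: -1012404680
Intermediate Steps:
O(N) = 4 - 80*N
(27380 + O(-52))*(R(-22) - 32579) = (27380 + (4 - 80*(-52)))*((-22)**2 - 32579) = (27380 + (4 + 4160))*(484 - 32579) = (27380 + 4164)*(-32095) = 31544*(-32095) = -1012404680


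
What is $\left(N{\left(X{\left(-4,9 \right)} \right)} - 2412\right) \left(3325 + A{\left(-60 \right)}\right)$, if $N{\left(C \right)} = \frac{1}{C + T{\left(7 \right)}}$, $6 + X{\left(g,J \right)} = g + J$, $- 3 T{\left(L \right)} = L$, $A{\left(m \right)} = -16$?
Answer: $- \frac{79823007}{10} \approx -7.9823 \cdot 10^{6}$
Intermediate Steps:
$T{\left(L \right)} = - \frac{L}{3}$
$X{\left(g,J \right)} = -6 + J + g$ ($X{\left(g,J \right)} = -6 + \left(g + J\right) = -6 + \left(J + g\right) = -6 + J + g$)
$N{\left(C \right)} = \frac{1}{- \frac{7}{3} + C}$ ($N{\left(C \right)} = \frac{1}{C - \frac{7}{3}} = \frac{1}{- \frac{7}{3} + C}$)
$\left(N{\left(X{\left(-4,9 \right)} \right)} - 2412\right) \left(3325 + A{\left(-60 \right)}\right) = \left(\frac{3}{-7 + 3 \left(-6 + 9 - 4\right)} - 2412\right) \left(3325 - 16\right) = \left(\frac{3}{-7 + 3 \left(-1\right)} - 2412\right) 3309 = \left(\frac{3}{-7 - 3} - 2412\right) 3309 = \left(\frac{3}{-10} - 2412\right) 3309 = \left(3 \left(- \frac{1}{10}\right) - 2412\right) 3309 = \left(- \frac{3}{10} - 2412\right) 3309 = \left(- \frac{24123}{10}\right) 3309 = - \frac{79823007}{10}$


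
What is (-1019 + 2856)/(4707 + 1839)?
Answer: 1837/6546 ≈ 0.28063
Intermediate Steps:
(-1019 + 2856)/(4707 + 1839) = 1837/6546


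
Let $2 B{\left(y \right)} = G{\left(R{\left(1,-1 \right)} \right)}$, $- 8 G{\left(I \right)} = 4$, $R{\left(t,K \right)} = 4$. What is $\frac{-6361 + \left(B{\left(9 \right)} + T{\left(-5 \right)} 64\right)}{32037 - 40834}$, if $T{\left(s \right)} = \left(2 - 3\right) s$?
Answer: $\frac{24165}{35188} \approx 0.68674$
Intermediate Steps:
$T{\left(s \right)} = - s$
$G{\left(I \right)} = - \frac{1}{2}$ ($G{\left(I \right)} = \left(- \frac{1}{8}\right) 4 = - \frac{1}{2}$)
$B{\left(y \right)} = - \frac{1}{4}$ ($B{\left(y \right)} = \frac{1}{2} \left(- \frac{1}{2}\right) = - \frac{1}{4}$)
$\frac{-6361 + \left(B{\left(9 \right)} + T{\left(-5 \right)} 64\right)}{32037 - 40834} = \frac{-6361 - \left(\frac{1}{4} - \left(-1\right) \left(-5\right) 64\right)}{32037 - 40834} = \frac{-6361 + \left(- \frac{1}{4} + 5 \cdot 64\right)}{-8797} = \left(-6361 + \left(- \frac{1}{4} + 320\right)\right) \left(- \frac{1}{8797}\right) = \left(-6361 + \frac{1279}{4}\right) \left(- \frac{1}{8797}\right) = \left(- \frac{24165}{4}\right) \left(- \frac{1}{8797}\right) = \frac{24165}{35188}$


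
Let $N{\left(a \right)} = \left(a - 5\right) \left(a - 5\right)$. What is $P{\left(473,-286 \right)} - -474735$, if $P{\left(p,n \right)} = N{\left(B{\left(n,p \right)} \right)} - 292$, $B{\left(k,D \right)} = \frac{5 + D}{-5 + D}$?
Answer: $\frac{25979467669}{54756} \approx 4.7446 \cdot 10^{5}$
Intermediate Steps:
$B{\left(k,D \right)} = \frac{5 + D}{-5 + D}$
$N{\left(a \right)} = \left(-5 + a\right)^{2}$ ($N{\left(a \right)} = \left(-5 + a\right) \left(-5 + a\right) = \left(-5 + a\right)^{2}$)
$P{\left(p,n \right)} = -292 + \left(-5 + \frac{5 + p}{-5 + p}\right)^{2}$ ($P{\left(p,n \right)} = \left(-5 + \frac{5 + p}{-5 + p}\right)^{2} - 292 = -292 + \left(-5 + \frac{5 + p}{-5 + p}\right)^{2}$)
$P{\left(473,-286 \right)} - -474735 = \frac{4 \left(-1600 - 69 \cdot 473^{2} + 670 \cdot 473\right)}{25 + 473^{2} - 4730} - -474735 = \frac{4 \left(-1600 - 15437301 + 316910\right)}{25 + 223729 - 4730} + 474735 = \frac{4 \left(-1600 - 15437301 + 316910\right)}{219024} + 474735 = 4 \cdot \frac{1}{219024} \left(-15121991\right) + 474735 = - \frac{15121991}{54756} + 474735 = \frac{25979467669}{54756}$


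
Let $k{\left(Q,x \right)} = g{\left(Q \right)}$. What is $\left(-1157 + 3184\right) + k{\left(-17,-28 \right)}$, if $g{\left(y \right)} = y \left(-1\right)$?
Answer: $2044$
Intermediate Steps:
$g{\left(y \right)} = - y$
$k{\left(Q,x \right)} = - Q$
$\left(-1157 + 3184\right) + k{\left(-17,-28 \right)} = \left(-1157 + 3184\right) - -17 = 2027 + 17 = 2044$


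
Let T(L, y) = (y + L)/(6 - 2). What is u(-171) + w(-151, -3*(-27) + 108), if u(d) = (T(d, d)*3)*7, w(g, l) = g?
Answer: -3893/2 ≈ -1946.5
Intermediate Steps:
T(L, y) = L/4 + y/4 (T(L, y) = (L + y)/4 = (L + y)*(1/4) = L/4 + y/4)
u(d) = 21*d/2 (u(d) = ((d/4 + d/4)*3)*7 = ((d/2)*3)*7 = (3*d/2)*7 = 21*d/2)
u(-171) + w(-151, -3*(-27) + 108) = (21/2)*(-171) - 151 = -3591/2 - 151 = -3893/2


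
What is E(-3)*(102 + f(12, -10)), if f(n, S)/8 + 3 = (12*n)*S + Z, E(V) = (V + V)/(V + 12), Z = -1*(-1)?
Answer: 22868/3 ≈ 7622.7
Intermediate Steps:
Z = 1
E(V) = 2*V/(12 + V) (E(V) = (2*V)/(12 + V) = 2*V/(12 + V))
f(n, S) = -16 + 96*S*n (f(n, S) = -24 + 8*((12*n)*S + 1) = -24 + 8*(12*S*n + 1) = -24 + 8*(1 + 12*S*n) = -24 + (8 + 96*S*n) = -16 + 96*S*n)
E(-3)*(102 + f(12, -10)) = (2*(-3)/(12 - 3))*(102 + (-16 + 96*(-10)*12)) = (2*(-3)/9)*(102 + (-16 - 11520)) = (2*(-3)*(1/9))*(102 - 11536) = -2/3*(-11434) = 22868/3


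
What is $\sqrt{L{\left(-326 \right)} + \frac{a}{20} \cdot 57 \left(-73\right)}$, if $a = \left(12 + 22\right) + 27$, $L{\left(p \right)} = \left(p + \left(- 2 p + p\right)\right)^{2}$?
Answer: $\frac{i \sqrt{1269105}}{10} \approx 112.65 i$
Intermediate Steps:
$L{\left(p \right)} = 0$ ($L{\left(p \right)} = \left(p - p\right)^{2} = 0^{2} = 0$)
$a = 61$ ($a = 34 + 27 = 61$)
$\sqrt{L{\left(-326 \right)} + \frac{a}{20} \cdot 57 \left(-73\right)} = \sqrt{0 + \frac{61}{20} \cdot 57 \left(-73\right)} = \sqrt{0 + \frac{3477}{20} \left(-73\right)} = \sqrt{0 - \frac{253821}{20}} = \sqrt{- \frac{253821}{20}} = \frac{i \sqrt{1269105}}{10}$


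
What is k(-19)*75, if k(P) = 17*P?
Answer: -24225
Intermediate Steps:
k(-19)*75 = (17*(-19))*75 = -323*75 = -24225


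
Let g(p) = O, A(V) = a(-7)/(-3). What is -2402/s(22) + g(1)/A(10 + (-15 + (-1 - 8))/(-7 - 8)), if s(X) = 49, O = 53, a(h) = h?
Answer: -1289/49 ≈ -26.306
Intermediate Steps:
A(V) = 7/3 (A(V) = -7/(-3) = -7*(-⅓) = 7/3)
g(p) = 53
-2402/s(22) + g(1)/A(10 + (-15 + (-1 - 8))/(-7 - 8)) = -2402/49 + 53/(7/3) = -2402*1/49 + 53*(3/7) = -2402/49 + 159/7 = -1289/49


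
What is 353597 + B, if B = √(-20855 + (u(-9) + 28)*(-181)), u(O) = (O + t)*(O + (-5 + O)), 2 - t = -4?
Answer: 353597 + 6*I*√1067 ≈ 3.536e+5 + 195.99*I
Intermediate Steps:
t = 6 (t = 2 - 1*(-4) = 2 + 4 = 6)
u(O) = (-5 + 2*O)*(6 + O) (u(O) = (O + 6)*(O + (-5 + O)) = (6 + O)*(-5 + 2*O) = (-5 + 2*O)*(6 + O))
B = 6*I*√1067 (B = √(-20855 + ((-30 + 2*(-9)² + 7*(-9)) + 28)*(-181)) = √(-20855 + ((-30 + 2*81 - 63) + 28)*(-181)) = √(-20855 + ((-30 + 162 - 63) + 28)*(-181)) = √(-20855 + (69 + 28)*(-181)) = √(-20855 + 97*(-181)) = √(-20855 - 17557) = √(-38412) = 6*I*√1067 ≈ 195.99*I)
353597 + B = 353597 + 6*I*√1067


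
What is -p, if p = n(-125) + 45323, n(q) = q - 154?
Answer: -45044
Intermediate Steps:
n(q) = -154 + q
p = 45044 (p = (-154 - 125) + 45323 = -279 + 45323 = 45044)
-p = -1*45044 = -45044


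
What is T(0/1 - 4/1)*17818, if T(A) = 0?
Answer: 0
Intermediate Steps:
T(0/1 - 4/1)*17818 = 0*17818 = 0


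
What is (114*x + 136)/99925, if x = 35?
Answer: 4126/99925 ≈ 0.041291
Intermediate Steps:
(114*x + 136)/99925 = (114*35 + 136)/99925 = (3990 + 136)*(1/99925) = 4126*(1/99925) = 4126/99925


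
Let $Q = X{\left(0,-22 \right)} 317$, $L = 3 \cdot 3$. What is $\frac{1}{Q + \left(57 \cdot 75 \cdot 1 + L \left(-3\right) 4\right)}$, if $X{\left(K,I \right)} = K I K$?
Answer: $\frac{1}{4167} \approx 0.00023998$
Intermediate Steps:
$L = 9$
$X{\left(K,I \right)} = I K^{2}$ ($X{\left(K,I \right)} = I K K = I K^{2}$)
$Q = 0$ ($Q = - 22 \cdot 0^{2} \cdot 317 = \left(-22\right) 0 \cdot 317 = 0 \cdot 317 = 0$)
$\frac{1}{Q + \left(57 \cdot 75 \cdot 1 + L \left(-3\right) 4\right)} = \frac{1}{0 + \left(57 \cdot 75 \cdot 1 + 9 \left(-3\right) 4\right)} = \frac{1}{0 + \left(57 \cdot 75 - 108\right)} = \frac{1}{0 + \left(4275 - 108\right)} = \frac{1}{0 + 4167} = \frac{1}{4167}$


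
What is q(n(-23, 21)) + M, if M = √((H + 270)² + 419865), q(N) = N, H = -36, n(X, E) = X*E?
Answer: -483 + √474621 ≈ 205.93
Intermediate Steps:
n(X, E) = E*X
M = √474621 (M = √((-36 + 270)² + 419865) = √(234² + 419865) = √(54756 + 419865) = √474621 ≈ 688.93)
q(n(-23, 21)) + M = 21*(-23) + √474621 = -483 + √474621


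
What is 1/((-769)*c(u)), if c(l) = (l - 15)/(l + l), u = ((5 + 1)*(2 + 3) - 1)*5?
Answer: -29/9997 ≈ -0.0029009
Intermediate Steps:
u = 145 (u = (6*5 - 1)*5 = (30 - 1)*5 = 29*5 = 145)
c(l) = (-15 + l)/(2*l) (c(l) = (-15 + l)/((2*l)) = (-15 + l)*(1/(2*l)) = (-15 + l)/(2*l))
1/((-769)*c(u)) = 1/((-769)*(((½)*(-15 + 145)/145))) = -1/(769*((½)*(1/145)*130)) = -1/(769*13/29) = -1/769*29/13 = -29/9997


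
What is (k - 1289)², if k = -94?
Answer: 1912689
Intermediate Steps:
(k - 1289)² = (-94 - 1289)² = (-1383)² = 1912689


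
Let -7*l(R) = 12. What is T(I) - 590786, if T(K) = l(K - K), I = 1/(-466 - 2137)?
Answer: -4135514/7 ≈ -5.9079e+5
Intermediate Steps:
l(R) = -12/7 (l(R) = -⅐*12 = -12/7)
I = -1/2603 (I = 1/(-2603) = -1/2603 ≈ -0.00038417)
T(K) = -12/7
T(I) - 590786 = -12/7 - 590786 = -4135514/7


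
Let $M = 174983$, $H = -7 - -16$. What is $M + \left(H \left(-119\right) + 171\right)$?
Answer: $174083$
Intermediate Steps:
$H = 9$ ($H = -7 + 16 = 9$)
$M + \left(H \left(-119\right) + 171\right) = 174983 + \left(9 \left(-119\right) + 171\right) = 174983 + \left(-1071 + 171\right) = 174983 - 900 = 174083$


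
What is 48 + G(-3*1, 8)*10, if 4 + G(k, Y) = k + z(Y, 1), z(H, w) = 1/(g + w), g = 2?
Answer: -56/3 ≈ -18.667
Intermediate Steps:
z(H, w) = 1/(2 + w)
G(k, Y) = -11/3 + k (G(k, Y) = -4 + (k + 1/(2 + 1)) = -4 + (k + 1/3) = -4 + (k + ⅓) = -4 + (⅓ + k) = -11/3 + k)
48 + G(-3*1, 8)*10 = 48 + (-11/3 - 3*1)*10 = 48 + (-11/3 - 3)*10 = 48 - 20/3*10 = 48 - 200/3 = -56/3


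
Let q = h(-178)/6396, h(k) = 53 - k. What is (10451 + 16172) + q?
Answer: 56760313/2132 ≈ 26623.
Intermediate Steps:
q = 77/2132 (q = (53 - 1*(-178))/6396 = (53 + 178)*(1/6396) = 231*(1/6396) = 77/2132 ≈ 0.036116)
(10451 + 16172) + q = (10451 + 16172) + 77/2132 = 26623 + 77/2132 = 56760313/2132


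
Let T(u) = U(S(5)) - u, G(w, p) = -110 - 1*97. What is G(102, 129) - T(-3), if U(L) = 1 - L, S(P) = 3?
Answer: -208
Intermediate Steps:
G(w, p) = -207 (G(w, p) = -110 - 97 = -207)
T(u) = -2 - u (T(u) = (1 - 1*3) - u = (1 - 3) - u = -2 - u)
G(102, 129) - T(-3) = -207 - (-2 - 1*(-3)) = -207 - (-2 + 3) = -207 - 1*1 = -207 - 1 = -208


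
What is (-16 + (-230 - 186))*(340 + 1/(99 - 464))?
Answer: -53610768/365 ≈ -1.4688e+5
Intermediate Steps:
(-16 + (-230 - 186))*(340 + 1/(99 - 464)) = (-16 - 416)*(340 + 1/(-365)) = -432*(340 - 1/365) = -432*124099/365 = -53610768/365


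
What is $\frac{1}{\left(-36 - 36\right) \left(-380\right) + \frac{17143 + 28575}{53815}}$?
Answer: $\frac{53815}{1472424118} \approx 3.6549 \cdot 10^{-5}$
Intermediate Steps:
$\frac{1}{\left(-36 - 36\right) \left(-380\right) + \frac{17143 + 28575}{53815}} = \frac{1}{\left(-72\right) \left(-380\right) + 45718 \cdot \frac{1}{53815}} = \frac{1}{27360 + \frac{45718}{53815}} = \frac{1}{\frac{1472424118}{53815}} = \frac{53815}{1472424118}$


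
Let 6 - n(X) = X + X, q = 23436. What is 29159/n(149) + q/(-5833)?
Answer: -176927759/1703236 ≈ -103.88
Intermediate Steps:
n(X) = 6 - 2*X (n(X) = 6 - (X + X) = 6 - 2*X)
29159/n(149) + q/(-5833) = 29159/(6 - 2*149) + 23436/(-5833) = 29159/(6 - 298) + 23436*(-1/5833) = 29159/(-292) - 23436/5833 = 29159*(-1/292) - 23436/5833 = -29159/292 - 23436/5833 = -176927759/1703236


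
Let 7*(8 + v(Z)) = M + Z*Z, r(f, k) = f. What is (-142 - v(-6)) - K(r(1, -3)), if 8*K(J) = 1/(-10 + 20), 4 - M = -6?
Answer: -78727/560 ≈ -140.58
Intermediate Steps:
M = 10 (M = 4 - 1*(-6) = 4 + 6 = 10)
v(Z) = -46/7 + Z²/7 (v(Z) = -8 + (10 + Z*Z)/7 = -8 + (10 + Z²)/7 = -8 + (10/7 + Z²/7) = -46/7 + Z²/7)
K(J) = 1/80 (K(J) = 1/(8*(-10 + 20)) = (⅛)/10 = (⅛)*(⅒) = 1/80)
(-142 - v(-6)) - K(r(1, -3)) = (-142 - (-46/7 + (⅐)*(-6)²)) - 1*1/80 = (-142 - (-46/7 + (⅐)*36)) - 1/80 = (-142 - (-46/7 + 36/7)) - 1/80 = (-142 - 1*(-10/7)) - 1/80 = (-142 + 10/7) - 1/80 = -984/7 - 1/80 = -78727/560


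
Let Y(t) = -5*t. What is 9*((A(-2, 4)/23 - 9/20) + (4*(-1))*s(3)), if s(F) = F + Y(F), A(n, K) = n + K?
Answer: 197217/460 ≈ 428.73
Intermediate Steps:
A(n, K) = K + n
s(F) = -4*F (s(F) = F - 5*F = -4*F)
9*((A(-2, 4)/23 - 9/20) + (4*(-1))*s(3)) = 9*(((4 - 2)/23 - 9/20) + (4*(-1))*(-4*3)) = 9*((2*(1/23) - 9*1/20) - 4*(-12)) = 9*((2/23 - 9/20) + 48) = 9*(-167/460 + 48) = 9*(21913/460) = 197217/460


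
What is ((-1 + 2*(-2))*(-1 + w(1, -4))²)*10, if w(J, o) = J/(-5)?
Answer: -72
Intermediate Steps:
w(J, o) = -J/5 (w(J, o) = J*(-⅕) = -J/5)
((-1 + 2*(-2))*(-1 + w(1, -4))²)*10 = ((-1 + 2*(-2))*(-1 - ⅕*1)²)*10 = ((-1 - 4)*(-1 - ⅕)²)*10 = -5*(-6/5)²*10 = -5*36/25*10 = -36/5*10 = -72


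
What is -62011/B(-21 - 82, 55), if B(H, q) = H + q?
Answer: 62011/48 ≈ 1291.9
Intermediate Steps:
-62011/B(-21 - 82, 55) = -62011/((-21 - 82) + 55) = -62011/(-103 + 55) = -62011/(-48) = -62011*(-1/48) = 62011/48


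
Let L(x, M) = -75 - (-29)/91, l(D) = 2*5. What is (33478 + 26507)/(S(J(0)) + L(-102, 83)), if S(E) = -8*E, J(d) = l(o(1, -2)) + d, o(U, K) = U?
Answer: -606515/1564 ≈ -387.80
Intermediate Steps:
l(D) = 10
J(d) = 10 + d
L(x, M) = -6796/91 (L(x, M) = -75 - (-29)/91 = -75 - 1*(-29/91) = -75 + 29/91 = -6796/91)
(33478 + 26507)/(S(J(0)) + L(-102, 83)) = (33478 + 26507)/(-8*(10 + 0) - 6796/91) = 59985/(-8*10 - 6796/91) = 59985/(-80 - 6796/91) = 59985/(-14076/91) = 59985*(-91/14076) = -606515/1564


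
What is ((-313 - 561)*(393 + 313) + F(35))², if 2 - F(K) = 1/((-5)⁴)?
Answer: 148726887397865001/390625 ≈ 3.8074e+11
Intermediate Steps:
F(K) = 1249/625 (F(K) = 2 - 1/((-5)⁴) = 2 - 1/625 = 1249/625)
((-313 - 561)*(393 + 313) + F(35))² = ((-313 - 561)*(393 + 313) + 1249/625)² = (-874*706 + 1249/625)² = (-617044 + 1249/625)² = (-385651251/625)² = 148726887397865001/390625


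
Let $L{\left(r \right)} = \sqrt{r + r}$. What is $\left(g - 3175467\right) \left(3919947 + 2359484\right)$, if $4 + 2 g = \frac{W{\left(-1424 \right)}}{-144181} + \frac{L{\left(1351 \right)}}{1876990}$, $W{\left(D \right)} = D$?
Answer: $- \frac{2874989101445604287}{144181} + \frac{6279431 \sqrt{2702}}{3753980} \approx -1.994 \cdot 10^{13}$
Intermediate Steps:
$L{\left(r \right)} = \sqrt{2} \sqrt{r}$ ($L{\left(r \right)} = \sqrt{2 r} = \sqrt{2} \sqrt{r}$)
$g = - \frac{287650}{144181} + \frac{\sqrt{2702}}{3753980}$ ($g = -2 + \frac{- \frac{1424}{-144181} + \frac{\sqrt{2} \sqrt{1351}}{1876990}}{2} = -2 + \frac{\left(-1424\right) \left(- \frac{1}{144181}\right) + \sqrt{2702} \cdot \frac{1}{1876990}}{2} = -2 + \frac{\frac{1424}{144181} + \frac{\sqrt{2702}}{1876990}}{2} = -2 + \left(\frac{712}{144181} + \frac{\sqrt{2702}}{3753980}\right) = - \frac{287650}{144181} + \frac{\sqrt{2702}}{3753980} \approx -1.995$)
$\left(g - 3175467\right) \left(3919947 + 2359484\right) = \left(\left(- \frac{287650}{144181} + \frac{\sqrt{2702}}{3753980}\right) - 3175467\right) \left(3919947 + 2359484\right) = \left(\left(- \frac{287650}{144181} + \frac{\sqrt{2702}}{3753980}\right) - 3175467\right) 6279431 = \left(- \frac{457842295177}{144181} + \frac{\sqrt{2702}}{3753980}\right) 6279431 = - \frac{2874989101445604287}{144181} + \frac{6279431 \sqrt{2702}}{3753980}$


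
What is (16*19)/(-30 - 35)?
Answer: -304/65 ≈ -4.6769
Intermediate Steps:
(16*19)/(-30 - 35) = 304/(-65) = 304*(-1/65) = -304/65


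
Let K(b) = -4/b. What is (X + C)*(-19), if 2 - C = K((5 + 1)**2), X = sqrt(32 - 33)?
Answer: -361/9 - 19*I ≈ -40.111 - 19.0*I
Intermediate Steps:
X = I (X = sqrt(-1) = I ≈ 1.0*I)
C = 19/9 (C = 2 - (-4)/((5 + 1)**2) = 2 - (-4)/(6**2) = 2 - (-4)/36 = 2 - 1*(-1/9) = 2 + 1/9 = 19/9 ≈ 2.1111)
(X + C)*(-19) = (I + 19/9)*(-19) = (19/9 + I)*(-19) = -361/9 - 19*I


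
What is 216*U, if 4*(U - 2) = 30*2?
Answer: 3672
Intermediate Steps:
U = 17 (U = 2 + (30*2)/4 = 2 + (¼)*60 = 2 + 15 = 17)
216*U = 216*17 = 3672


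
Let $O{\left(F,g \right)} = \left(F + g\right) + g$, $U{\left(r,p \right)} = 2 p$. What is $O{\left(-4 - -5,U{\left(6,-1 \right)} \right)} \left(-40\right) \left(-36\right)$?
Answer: $-4320$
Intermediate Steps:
$O{\left(F,g \right)} = F + 2 g$
$O{\left(-4 - -5,U{\left(6,-1 \right)} \right)} \left(-40\right) \left(-36\right) = \left(\left(-4 - -5\right) + 2 \cdot 2 \left(-1\right)\right) \left(-40\right) \left(-36\right) = \left(\left(-4 + 5\right) + 2 \left(-2\right)\right) \left(-40\right) \left(-36\right) = \left(1 - 4\right) \left(-40\right) \left(-36\right) = \left(-3\right) \left(-40\right) \left(-36\right) = 120 \left(-36\right) = -4320$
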